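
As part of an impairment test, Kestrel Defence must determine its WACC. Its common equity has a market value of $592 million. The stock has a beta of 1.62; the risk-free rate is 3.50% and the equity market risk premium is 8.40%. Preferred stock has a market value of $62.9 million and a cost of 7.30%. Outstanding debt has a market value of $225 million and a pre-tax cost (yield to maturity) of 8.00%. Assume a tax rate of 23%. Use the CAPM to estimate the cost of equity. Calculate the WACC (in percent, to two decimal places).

Cost of equity via CAPM: Re = 3.5% + 1.62 × 8.4% = 17.1080%.
Total capital V = 592 + 62.9 + 225 = 879.9.
Equity: weight = 592/879.9 = 0.6728; cost = 17.108%.
Preferred: weight = 62.9/879.9 = 0.0715; cost = 7.3%.
Debt: weight = 225/879.9 = 0.2557; after-tax cost = 8% × (1 − 23%) = 6.1600%.
WACC = 0.6728 × 17.1080% + 0.0715 × 7.3000% + 0.2557 × 6.1600% = 13.6073%.

13.61%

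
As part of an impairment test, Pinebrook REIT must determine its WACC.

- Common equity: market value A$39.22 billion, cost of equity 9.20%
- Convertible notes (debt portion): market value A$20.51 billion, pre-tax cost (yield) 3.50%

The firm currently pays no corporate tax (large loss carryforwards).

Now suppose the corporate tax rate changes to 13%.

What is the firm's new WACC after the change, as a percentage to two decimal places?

After the change:
Total capital V = 39.22 + 20.51 = 59.73.
Equity: weight = 39.22/59.73 = 0.6566; cost = 9.2%.
Convertible notes (debt portion): weight = 20.51/59.73 = 0.3434; after-tax cost = 3.5% × (1 − 13%) = 3.0450%.
WACC = 0.6566 × 9.2000% + 0.3434 × 3.0450% = 7.0865%.

7.09%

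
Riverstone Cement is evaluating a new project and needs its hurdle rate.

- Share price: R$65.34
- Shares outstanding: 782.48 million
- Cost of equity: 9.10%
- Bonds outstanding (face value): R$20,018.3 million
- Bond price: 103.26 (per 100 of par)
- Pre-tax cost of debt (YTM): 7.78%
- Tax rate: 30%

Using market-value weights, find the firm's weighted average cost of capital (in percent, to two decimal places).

8.05%

Market value of equity E = 65.34 × 782.48m = 51127.2432m. Market value of debt D = 20018.3m × 103.26/100 = 20670.89658m.
Total capital V = 51127.2432 + 20670.89658 = 71798.13978.
Equity: weight = 51127.2432/71798.13978 = 0.7121; cost = 9.1%.
Bonds outstanding: weight = 20670.89658/71798.13978 = 0.2879; after-tax cost = 7.78% × (1 − 30%) = 5.4460%.
WACC = 0.7121 × 9.1000% + 0.2879 × 5.4460% = 8.0480%.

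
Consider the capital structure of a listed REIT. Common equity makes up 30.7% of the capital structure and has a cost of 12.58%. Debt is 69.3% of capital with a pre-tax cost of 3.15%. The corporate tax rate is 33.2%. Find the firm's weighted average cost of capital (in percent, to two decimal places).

5.32%

After-tax cost of debt = 3.15% × (1 − 33.2%) = 2.1042%.
WACC = 0.307 × 12.5800% + 0.693 × 2.1042% = 5.3203%.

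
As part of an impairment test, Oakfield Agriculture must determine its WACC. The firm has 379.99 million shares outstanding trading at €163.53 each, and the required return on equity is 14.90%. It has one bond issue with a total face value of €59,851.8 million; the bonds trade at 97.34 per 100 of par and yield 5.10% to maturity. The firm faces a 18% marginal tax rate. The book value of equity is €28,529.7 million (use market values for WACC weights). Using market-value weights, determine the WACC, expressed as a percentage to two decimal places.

9.71%

Market value of equity E = 163.53 × 379.99m = 62139.7647m. Market value of debt D = 59851.8m × 97.34/100 = 58259.74212m.
Total capital V = 62139.7647 + 58259.74212 = 120399.50682.
Equity: weight = 62139.7647/120399.50682 = 0.5161; cost = 14.9%.
Bonds outstanding: weight = 58259.74212/120399.50682 = 0.4839; after-tax cost = 5.1% × (1 − 18%) = 4.1820%.
WACC = 0.5161 × 14.9000% + 0.4839 × 4.1820% = 9.7137%.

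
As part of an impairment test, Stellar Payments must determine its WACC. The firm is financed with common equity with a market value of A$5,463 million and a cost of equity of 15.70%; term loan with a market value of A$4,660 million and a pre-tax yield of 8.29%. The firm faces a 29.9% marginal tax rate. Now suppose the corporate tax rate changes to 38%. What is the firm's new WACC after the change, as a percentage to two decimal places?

10.84%

After the change:
Total capital V = 5463 + 4660 = 10123.
Equity: weight = 5463/10123 = 0.5397; cost = 15.7%.
Term loan: weight = 4660/10123 = 0.4603; after-tax cost = 8.29% × (1 − 38%) = 5.1398%.
WACC = 0.5397 × 15.7000% + 0.4603 × 5.1398% = 10.8387%.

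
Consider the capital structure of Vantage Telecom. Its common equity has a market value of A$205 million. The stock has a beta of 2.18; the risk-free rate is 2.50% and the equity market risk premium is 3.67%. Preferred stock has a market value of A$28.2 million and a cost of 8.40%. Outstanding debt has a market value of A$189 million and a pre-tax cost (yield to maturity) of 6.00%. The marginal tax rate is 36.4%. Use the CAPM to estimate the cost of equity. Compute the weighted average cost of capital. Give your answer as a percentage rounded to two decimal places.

7.37%

Cost of equity via CAPM: Re = 2.5% + 2.18 × 3.67% = 10.5006%.
Total capital V = 205 + 28.2 + 189 = 422.2.
Equity: weight = 205/422.2 = 0.4856; cost = 10.5006%.
Preferred: weight = 28.2/422.2 = 0.0668; cost = 8.4%.
Debt: weight = 189/422.2 = 0.4477; after-tax cost = 6% × (1 − 36.4%) = 3.8160%.
WACC = 0.4856 × 10.5006% + 0.0668 × 8.4000% + 0.4477 × 3.8160% = 7.3679%.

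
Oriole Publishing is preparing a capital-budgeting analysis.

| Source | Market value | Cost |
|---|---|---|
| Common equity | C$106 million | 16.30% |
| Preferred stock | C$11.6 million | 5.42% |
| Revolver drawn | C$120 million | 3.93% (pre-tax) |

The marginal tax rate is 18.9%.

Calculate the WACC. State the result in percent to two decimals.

Total capital V = 106 + 11.6 + 120 = 237.6.
Equity: weight = 106/237.6 = 0.4461; cost = 16.3%.
Preferred: weight = 11.6/237.6 = 0.0488; cost = 5.42%.
Revolver drawn: weight = 120/237.6 = 0.5051; after-tax cost = 3.93% × (1 − 18.9%) = 3.1872%.
WACC = 0.4461 × 16.3000% + 0.0488 × 5.4200% + 0.5051 × 3.1872% = 9.1462%.

9.15%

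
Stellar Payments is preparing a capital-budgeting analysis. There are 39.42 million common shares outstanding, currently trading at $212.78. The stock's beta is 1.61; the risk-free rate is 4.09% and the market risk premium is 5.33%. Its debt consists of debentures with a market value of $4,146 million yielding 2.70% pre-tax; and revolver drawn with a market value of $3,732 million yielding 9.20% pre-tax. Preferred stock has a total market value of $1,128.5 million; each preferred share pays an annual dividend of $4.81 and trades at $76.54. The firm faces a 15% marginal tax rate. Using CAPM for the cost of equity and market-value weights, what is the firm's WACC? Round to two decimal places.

8.74%

Cost of equity via CAPM: Re = 4.09% + 1.61 × 5.33% = 12.6713%.
Cost of preferred: Rp = 4.81 / 76.54 = 6.2843%.
Market value of equity E = 212.78 × 39.42m = 8387.7876m.
Total capital V = 8387.7876 + 1128.5 + 4146 + 3732 = 17394.2876.
Equity: weight = 8387.7876/17394.2876 = 0.4822; cost = 12.6713%.
Preferred: weight = 1128.5/17394.2876 = 0.0649; cost = 6.2843%.
Debentures: weight = 4146/17394.2876 = 0.2384; after-tax cost = 2.7% × (1 − 15%) = 2.2950%.
Revolver drawn: weight = 3732/17394.2876 = 0.2146; after-tax cost = 9.2% × (1 − 15%) = 7.8200%.
WACC = 0.4822 × 12.6713% + 0.0649 × 6.2843% + 0.2384 × 2.2950% + 0.2146 × 7.8200% = 8.7428%.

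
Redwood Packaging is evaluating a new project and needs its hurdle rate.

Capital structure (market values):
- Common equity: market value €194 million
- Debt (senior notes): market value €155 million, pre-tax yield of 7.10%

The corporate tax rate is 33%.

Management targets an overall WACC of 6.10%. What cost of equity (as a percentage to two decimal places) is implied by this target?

7.17%

Total capital V = 194 + 155 = 349.
Equity weight = 194/349 = 0.5559.
Senior notes weight = 155/349 = 0.4441.
Debt contribution = 0.4441 × 7.1% × (1 − 33%) = 2.1127%.
Required equity contribution = 6.1% − 2.1127% = 3.9873%.
Re = 3.9873% / 0.5559 = 7.1730%.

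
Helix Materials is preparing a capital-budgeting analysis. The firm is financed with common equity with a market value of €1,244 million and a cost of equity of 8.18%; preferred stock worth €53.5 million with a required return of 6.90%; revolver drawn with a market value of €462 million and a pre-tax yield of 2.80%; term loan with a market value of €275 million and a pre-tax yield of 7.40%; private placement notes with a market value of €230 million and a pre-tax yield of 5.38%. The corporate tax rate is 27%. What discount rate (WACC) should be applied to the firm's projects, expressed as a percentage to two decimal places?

6.13%

Total capital V = 1244 + 53.5 + 462 + 275 + 230 = 2264.5.
Equity: weight = 1244/2264.5 = 0.5493; cost = 8.18%.
Preferred: weight = 53.5/2264.5 = 0.0236; cost = 6.9%.
Revolver drawn: weight = 462/2264.5 = 0.2040; after-tax cost = 2.8% × (1 − 27%) = 2.0440%.
Term loan: weight = 275/2264.5 = 0.1214; after-tax cost = 7.4% × (1 − 27%) = 5.4020%.
Private placement notes: weight = 230/2264.5 = 0.1016; after-tax cost = 5.38% × (1 − 27%) = 3.9274%.
WACC = 0.5493 × 8.1800% + 0.0236 × 6.9000% + 0.2040 × 2.0440% + 0.1214 × 5.4020% + 0.1016 × 3.9274% = 6.1286%.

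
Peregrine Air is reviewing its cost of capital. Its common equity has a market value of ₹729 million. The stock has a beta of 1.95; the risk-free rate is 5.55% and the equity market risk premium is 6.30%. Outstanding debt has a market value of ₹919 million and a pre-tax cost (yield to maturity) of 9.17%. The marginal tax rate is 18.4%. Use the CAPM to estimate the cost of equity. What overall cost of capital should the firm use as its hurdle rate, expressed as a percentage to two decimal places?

Cost of equity via CAPM: Re = 5.55% + 1.95 × 6.3% = 17.8350%.
Total capital V = 729 + 919 = 1648.
Equity: weight = 729/1648 = 0.4424; cost = 17.835%.
Debt: weight = 919/1648 = 0.5576; after-tax cost = 9.17% × (1 − 18.4%) = 7.4827%.
WACC = 0.4424 × 17.8350% + 0.5576 × 7.4827% = 12.0621%.

12.06%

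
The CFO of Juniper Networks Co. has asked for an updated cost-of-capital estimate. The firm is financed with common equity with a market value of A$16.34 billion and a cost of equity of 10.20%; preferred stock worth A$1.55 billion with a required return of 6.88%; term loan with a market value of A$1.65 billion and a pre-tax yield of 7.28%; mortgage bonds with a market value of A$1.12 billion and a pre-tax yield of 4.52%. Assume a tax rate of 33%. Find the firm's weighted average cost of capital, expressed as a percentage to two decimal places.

Total capital V = 16.34 + 1.55 + 1.65 + 1.12 = 20.66.
Equity: weight = 16.34/20.66 = 0.7909; cost = 10.2%.
Preferred: weight = 1.55/20.66 = 0.0750; cost = 6.88%.
Term loan: weight = 1.65/20.66 = 0.0799; after-tax cost = 7.28% × (1 − 33%) = 4.8776%.
Mortgage bonds: weight = 1.12/20.66 = 0.0542; after-tax cost = 4.52% × (1 − 33%) = 3.0284%.
WACC = 0.7909 × 10.2000% + 0.0750 × 6.8800% + 0.0799 × 4.8776% + 0.0542 × 3.0284% = 9.1371%.

9.14%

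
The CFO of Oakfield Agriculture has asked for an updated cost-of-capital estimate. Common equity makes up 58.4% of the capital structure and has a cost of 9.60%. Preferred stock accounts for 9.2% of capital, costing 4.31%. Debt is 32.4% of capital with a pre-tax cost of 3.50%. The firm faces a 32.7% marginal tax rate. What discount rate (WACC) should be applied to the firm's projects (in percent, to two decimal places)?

6.77%

After-tax cost of debt = 3.5% × (1 − 32.7%) = 2.3555%.
WACC = 0.584 × 9.6000% + 0.092 × 4.3100% + 0.324 × 2.3555% = 6.7661%.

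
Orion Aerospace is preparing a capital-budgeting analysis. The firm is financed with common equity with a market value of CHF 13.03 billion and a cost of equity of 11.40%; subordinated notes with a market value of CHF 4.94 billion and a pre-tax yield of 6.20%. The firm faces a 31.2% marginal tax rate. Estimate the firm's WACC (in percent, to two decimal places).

9.44%

Total capital V = 13.03 + 4.94 = 17.97.
Equity: weight = 13.03/17.97 = 0.7251; cost = 11.4%.
Subordinated notes: weight = 4.94/17.97 = 0.2749; after-tax cost = 6.2% × (1 − 31.2%) = 4.2656%.
WACC = 0.7251 × 11.4000% + 0.2749 × 4.2656% = 9.4387%.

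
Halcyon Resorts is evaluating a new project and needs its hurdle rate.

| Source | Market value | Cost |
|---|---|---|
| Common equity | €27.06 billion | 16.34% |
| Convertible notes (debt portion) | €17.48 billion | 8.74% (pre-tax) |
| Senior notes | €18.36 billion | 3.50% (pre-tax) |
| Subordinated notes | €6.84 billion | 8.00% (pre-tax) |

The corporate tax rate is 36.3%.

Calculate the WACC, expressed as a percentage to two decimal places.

Total capital V = 27.06 + 17.48 + 18.36 + 6.84 = 69.74.
Equity: weight = 27.06/69.74 = 0.3880; cost = 16.34%.
Convertible notes (debt portion): weight = 17.48/69.74 = 0.2506; after-tax cost = 8.74% × (1 − 36.3%) = 5.5674%.
Senior notes: weight = 18.36/69.74 = 0.2633; after-tax cost = 3.5% × (1 − 36.3%) = 2.2295%.
Subordinated notes: weight = 6.84/69.74 = 0.0981; after-tax cost = 8% × (1 − 36.3%) = 5.0960%.
WACC = 0.3880 × 16.3400% + 0.2506 × 5.5674% + 0.2633 × 2.2295% + 0.0981 × 5.0960% = 8.8223%.

8.82%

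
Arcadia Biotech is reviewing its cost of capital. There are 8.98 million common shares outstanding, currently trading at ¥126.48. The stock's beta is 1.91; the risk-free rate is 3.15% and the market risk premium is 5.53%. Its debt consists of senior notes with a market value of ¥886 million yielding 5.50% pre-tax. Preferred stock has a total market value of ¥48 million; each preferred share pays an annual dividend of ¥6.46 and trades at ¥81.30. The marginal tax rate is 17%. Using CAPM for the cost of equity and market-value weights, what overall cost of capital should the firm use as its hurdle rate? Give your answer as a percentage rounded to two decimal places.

9.66%

Cost of equity via CAPM: Re = 3.15% + 1.91 × 5.53% = 13.7123%.
Cost of preferred: Rp = 6.46 / 81.3 = 7.9459%.
Market value of equity E = 126.48 × 8.98m = 1135.7904m.
Total capital V = 1135.7904 + 48 + 886 = 2069.7904.
Equity: weight = 1135.7904/2069.7904 = 0.5487; cost = 13.7123%.
Preferred: weight = 48/2069.7904 = 0.0232; cost = 7.9459%.
Senior notes: weight = 886/2069.7904 = 0.4281; after-tax cost = 5.5% × (1 − 17%) = 4.5650%.
WACC = 0.5487 × 13.7123% + 0.0232 × 7.9459% + 0.4281 × 4.5650% = 9.6630%.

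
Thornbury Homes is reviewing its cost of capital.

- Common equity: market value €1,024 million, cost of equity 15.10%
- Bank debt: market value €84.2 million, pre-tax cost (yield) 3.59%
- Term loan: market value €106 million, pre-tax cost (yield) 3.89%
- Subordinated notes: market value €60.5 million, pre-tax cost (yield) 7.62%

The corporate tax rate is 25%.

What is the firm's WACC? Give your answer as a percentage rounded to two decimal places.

12.82%

Total capital V = 1024 + 84.2 + 106 + 60.5 = 1274.7.
Equity: weight = 1024/1274.7 = 0.8033; cost = 15.1%.
Bank debt: weight = 84.2/1274.7 = 0.0661; after-tax cost = 3.59% × (1 − 25%) = 2.6925%.
Term loan: weight = 106/1274.7 = 0.0832; after-tax cost = 3.89% × (1 − 25%) = 2.9175%.
Subordinated notes: weight = 60.5/1274.7 = 0.0475; after-tax cost = 7.62% × (1 − 25%) = 5.7150%.
WACC = 0.8033 × 15.1000% + 0.0661 × 2.6925% + 0.0832 × 2.9175% + 0.0475 × 5.7150% = 12.8219%.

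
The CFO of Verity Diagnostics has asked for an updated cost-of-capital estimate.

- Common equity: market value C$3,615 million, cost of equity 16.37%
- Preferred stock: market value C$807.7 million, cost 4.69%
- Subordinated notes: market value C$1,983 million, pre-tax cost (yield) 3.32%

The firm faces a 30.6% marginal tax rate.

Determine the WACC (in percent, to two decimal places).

10.54%

Total capital V = 3615 + 807.7 + 1983 = 6405.7.
Equity: weight = 3615/6405.7 = 0.5643; cost = 16.37%.
Preferred: weight = 807.7/6405.7 = 0.1261; cost = 4.69%.
Subordinated notes: weight = 1983/6405.7 = 0.3096; after-tax cost = 3.32% × (1 − 30.6%) = 2.3041%.
WACC = 0.5643 × 16.3700% + 0.1261 × 4.6900% + 0.3096 × 2.3041% = 10.5429%.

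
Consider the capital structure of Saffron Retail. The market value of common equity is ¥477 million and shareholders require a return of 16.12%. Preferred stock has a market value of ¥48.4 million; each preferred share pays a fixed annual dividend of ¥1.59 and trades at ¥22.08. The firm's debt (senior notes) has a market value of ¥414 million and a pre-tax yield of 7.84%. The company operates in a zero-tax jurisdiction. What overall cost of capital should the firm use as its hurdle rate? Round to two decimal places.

12.01%

Cost of preferred: Rp = 1.59 / 22.08 = 7.2011%.
Total capital V = 477 + 48.4 + 414 = 939.4.
Equity: weight = 477/939.4 = 0.5078; cost = 16.12%.
Preferred: weight = 48.4/939.4 = 0.0515; cost = 7.2011%.
Senior notes: weight = 414/939.4 = 0.4407; after-tax cost = 7.84% × (1 − 0%) = 7.8400%.
WACC = 0.5078 × 16.1200% + 0.0515 × 7.2011% + 0.4407 × 7.8400% = 12.0114%.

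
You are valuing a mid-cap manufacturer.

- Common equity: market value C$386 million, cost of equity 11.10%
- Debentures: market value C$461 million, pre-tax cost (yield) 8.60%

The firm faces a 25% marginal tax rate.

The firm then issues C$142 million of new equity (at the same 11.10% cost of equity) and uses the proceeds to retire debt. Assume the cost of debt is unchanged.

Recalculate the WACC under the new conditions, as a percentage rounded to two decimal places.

After the change:
Total capital V = 528 + 319 = 847.
Equity: weight = 528/847 = 0.6234; cost = 11.1%.
Debentures: weight = 319/847 = 0.3766; after-tax cost = 8.6% × (1 − 25%) = 6.4500%.
WACC = 0.6234 × 11.1000% + 0.3766 × 6.4500% = 9.3487%.

9.35%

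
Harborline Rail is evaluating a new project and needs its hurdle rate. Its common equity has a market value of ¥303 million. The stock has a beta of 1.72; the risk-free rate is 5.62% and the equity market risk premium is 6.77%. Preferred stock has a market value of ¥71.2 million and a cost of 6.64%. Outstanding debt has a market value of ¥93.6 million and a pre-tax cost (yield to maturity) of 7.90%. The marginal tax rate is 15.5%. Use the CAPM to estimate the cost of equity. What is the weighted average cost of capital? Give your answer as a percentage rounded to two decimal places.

13.53%

Cost of equity via CAPM: Re = 5.62% + 1.72 × 6.77% = 17.2644%.
Total capital V = 303 + 71.2 + 93.6 = 467.8.
Equity: weight = 303/467.8 = 0.6477; cost = 17.2644%.
Preferred: weight = 71.2/467.8 = 0.1522; cost = 6.64%.
Debt: weight = 93.6/467.8 = 0.2001; after-tax cost = 7.9% × (1 − 15.5%) = 6.6755%.
WACC = 0.6477 × 17.2644% + 0.1522 × 6.6400% + 0.2001 × 6.6755% = 13.5287%.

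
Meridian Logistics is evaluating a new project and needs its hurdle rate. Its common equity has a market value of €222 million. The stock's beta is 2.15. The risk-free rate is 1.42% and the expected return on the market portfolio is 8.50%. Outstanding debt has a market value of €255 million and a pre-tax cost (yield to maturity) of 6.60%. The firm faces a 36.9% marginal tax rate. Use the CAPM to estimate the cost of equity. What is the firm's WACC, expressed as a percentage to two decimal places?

9.97%

Market risk premium = 8.5% − 1.42% = 7.08%.
Cost of equity via CAPM: Re = 1.42% + 2.15 × 7.08% = 16.6420%.
Total capital V = 222 + 255 = 477.
Equity: weight = 222/477 = 0.4654; cost = 16.642%.
Debt: weight = 255/477 = 0.5346; after-tax cost = 6.6% × (1 − 36.9%) = 4.1646%.
WACC = 0.4654 × 16.6420% + 0.5346 × 4.1646% = 9.9717%.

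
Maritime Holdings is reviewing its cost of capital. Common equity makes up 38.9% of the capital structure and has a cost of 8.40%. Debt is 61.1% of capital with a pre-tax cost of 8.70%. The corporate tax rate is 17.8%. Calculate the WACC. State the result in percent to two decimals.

After-tax cost of debt = 8.7% × (1 − 17.8%) = 7.1514%.
WACC = 0.389 × 8.4000% + 0.611 × 7.1514% = 7.6371%.

7.64%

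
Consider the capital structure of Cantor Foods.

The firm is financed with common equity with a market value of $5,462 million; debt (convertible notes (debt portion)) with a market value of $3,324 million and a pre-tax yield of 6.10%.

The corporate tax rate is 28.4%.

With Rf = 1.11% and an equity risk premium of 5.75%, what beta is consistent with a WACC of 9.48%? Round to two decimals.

2.00

Total capital V = 5462 + 3324 = 8786.
Equity weight = 5462/8786 = 0.6217.
Convertible notes (debt portion) weight = 3324/8786 = 0.3783.
Debt contribution = 0.3783 × 6.1% × (1 − 28.4%) = 1.6524%.
Required equity contribution = 9.48% − 1.6524% = 7.8276%  ⇒  Re = 12.5912%.
CAPM: 12.5912% = 1.11% + β × 5.75%  ⇒  β = 1.9967.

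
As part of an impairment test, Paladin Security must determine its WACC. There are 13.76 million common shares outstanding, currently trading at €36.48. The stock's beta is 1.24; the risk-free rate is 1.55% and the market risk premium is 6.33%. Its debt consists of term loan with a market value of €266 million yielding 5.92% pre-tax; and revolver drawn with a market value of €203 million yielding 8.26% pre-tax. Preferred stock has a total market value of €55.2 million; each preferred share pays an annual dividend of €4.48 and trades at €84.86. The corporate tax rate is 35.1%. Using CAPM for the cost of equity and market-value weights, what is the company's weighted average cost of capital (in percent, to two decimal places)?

Cost of equity via CAPM: Re = 1.55% + 1.24 × 6.33% = 9.3992%.
Cost of preferred: Rp = 4.48 / 84.86 = 5.2793%.
Market value of equity E = 36.48 × 13.76m = 501.9648m.
Total capital V = 501.9648 + 55.2 + 266 + 203 = 1026.1648.
Equity: weight = 501.9648/1026.1648 = 0.4892; cost = 9.3992%.
Preferred: weight = 55.2/1026.1648 = 0.0538; cost = 5.2793%.
Term loan: weight = 266/1026.1648 = 0.2592; after-tax cost = 5.92% × (1 − 35.1%) = 3.8421%.
Revolver drawn: weight = 203/1026.1648 = 0.1978; after-tax cost = 8.26% × (1 − 35.1%) = 5.3607%.
WACC = 0.4892 × 9.3992% + 0.0538 × 5.2793% + 0.2592 × 3.8421% + 0.1978 × 5.3607% = 6.9382%.

6.94%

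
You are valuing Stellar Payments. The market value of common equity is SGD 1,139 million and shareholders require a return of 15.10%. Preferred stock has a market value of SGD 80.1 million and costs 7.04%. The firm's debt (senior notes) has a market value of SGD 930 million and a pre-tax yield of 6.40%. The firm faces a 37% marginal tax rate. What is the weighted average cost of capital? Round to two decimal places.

10.01%

Total capital V = 1139 + 80.1 + 930 = 2149.1.
Equity: weight = 1139/2149.1 = 0.5300; cost = 15.1%.
Preferred: weight = 80.1/2149.1 = 0.0373; cost = 7.04%.
Senior notes: weight = 930/2149.1 = 0.4327; after-tax cost = 6.4% × (1 − 37%) = 4.0320%.
WACC = 0.5300 × 15.1000% + 0.0373 × 7.0400% + 0.4327 × 4.0320% = 10.0100%.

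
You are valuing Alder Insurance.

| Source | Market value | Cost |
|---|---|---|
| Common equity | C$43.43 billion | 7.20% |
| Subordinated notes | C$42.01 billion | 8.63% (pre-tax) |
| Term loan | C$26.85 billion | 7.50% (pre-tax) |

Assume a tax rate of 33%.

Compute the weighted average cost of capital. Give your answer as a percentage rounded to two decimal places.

Total capital V = 43.43 + 42.01 + 26.85 = 112.29.
Equity: weight = 43.43/112.29 = 0.3868; cost = 7.2%.
Subordinated notes: weight = 42.01/112.29 = 0.3741; after-tax cost = 8.63% × (1 − 33%) = 5.7821%.
Term loan: weight = 26.85/112.29 = 0.2391; after-tax cost = 7.5% × (1 − 33%) = 5.0250%.
WACC = 0.3868 × 7.2000% + 0.3741 × 5.7821% + 0.2391 × 5.0250% = 6.1495%.

6.15%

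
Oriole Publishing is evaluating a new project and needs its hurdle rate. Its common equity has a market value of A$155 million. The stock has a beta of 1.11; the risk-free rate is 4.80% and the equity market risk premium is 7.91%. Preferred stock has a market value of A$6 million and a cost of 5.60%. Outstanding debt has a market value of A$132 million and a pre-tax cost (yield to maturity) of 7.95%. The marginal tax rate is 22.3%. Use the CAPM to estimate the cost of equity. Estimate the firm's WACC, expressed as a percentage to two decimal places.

10.08%

Cost of equity via CAPM: Re = 4.8% + 1.11 × 7.91% = 13.5801%.
Total capital V = 155 + 6 + 132 = 293.
Equity: weight = 155/293 = 0.5290; cost = 13.5801%.
Preferred: weight = 6/293 = 0.0205; cost = 5.6%.
Debt: weight = 132/293 = 0.4505; after-tax cost = 7.95% × (1 − 22.3%) = 6.1772%.
WACC = 0.5290 × 13.5801% + 0.0205 × 5.6000% + 0.4505 × 6.1772% = 10.0816%.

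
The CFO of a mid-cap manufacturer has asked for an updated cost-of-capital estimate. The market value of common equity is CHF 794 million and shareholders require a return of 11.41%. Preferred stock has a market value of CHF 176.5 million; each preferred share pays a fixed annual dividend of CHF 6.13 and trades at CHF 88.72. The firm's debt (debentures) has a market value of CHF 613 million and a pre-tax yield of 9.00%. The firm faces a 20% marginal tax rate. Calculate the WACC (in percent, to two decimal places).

9.28%

Cost of preferred: Rp = 6.13 / 88.72 = 6.9094%.
Total capital V = 794 + 176.5 + 613 = 1583.5.
Equity: weight = 794/1583.5 = 0.5014; cost = 11.41%.
Preferred: weight = 176.5/1583.5 = 0.1115; cost = 6.9094%.
Debentures: weight = 613/1583.5 = 0.3871; after-tax cost = 9% × (1 − 20%) = 7.2000%.
WACC = 0.5014 × 11.4100% + 0.1115 × 6.9094% + 0.3871 × 7.2000% = 9.2786%.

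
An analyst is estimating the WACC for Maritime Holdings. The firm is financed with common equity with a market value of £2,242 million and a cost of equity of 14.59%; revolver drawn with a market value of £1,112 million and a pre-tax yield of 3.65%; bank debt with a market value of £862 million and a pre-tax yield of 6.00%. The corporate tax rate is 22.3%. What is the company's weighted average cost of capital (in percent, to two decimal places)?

Total capital V = 2242 + 1112 + 862 = 4216.
Equity: weight = 2242/4216 = 0.5318; cost = 14.59%.
Revolver drawn: weight = 1112/4216 = 0.2638; after-tax cost = 3.65% × (1 − 22.3%) = 2.8361%.
Bank debt: weight = 862/4216 = 0.2045; after-tax cost = 6% × (1 − 22.3%) = 4.6620%.
WACC = 0.5318 × 14.5900% + 0.2638 × 2.8361% + 0.2045 × 4.6620% = 9.4599%.

9.46%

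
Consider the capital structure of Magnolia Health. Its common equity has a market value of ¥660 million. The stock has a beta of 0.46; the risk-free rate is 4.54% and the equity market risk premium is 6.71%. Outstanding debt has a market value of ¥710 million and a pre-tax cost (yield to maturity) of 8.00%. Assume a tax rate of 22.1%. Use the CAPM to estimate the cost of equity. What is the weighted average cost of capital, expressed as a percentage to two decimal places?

Cost of equity via CAPM: Re = 4.54% + 0.46 × 6.71% = 7.6266%.
Total capital V = 660 + 710 = 1370.
Equity: weight = 660/1370 = 0.4818; cost = 7.6266%.
Debt: weight = 710/1370 = 0.5182; after-tax cost = 8% × (1 − 22.1%) = 6.2320%.
WACC = 0.4818 × 7.6266% + 0.5182 × 6.2320% = 6.9039%.

6.90%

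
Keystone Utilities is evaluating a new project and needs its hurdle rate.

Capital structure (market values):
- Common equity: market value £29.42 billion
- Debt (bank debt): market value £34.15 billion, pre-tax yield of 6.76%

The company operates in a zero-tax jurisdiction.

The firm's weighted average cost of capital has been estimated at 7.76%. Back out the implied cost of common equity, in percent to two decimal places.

Total capital V = 29.42 + 34.15 = 63.57.
Equity weight = 29.42/63.57 = 0.4628.
Bank debt weight = 34.15/63.57 = 0.5372.
Debt contribution = 0.5372 × 6.76% × (1 − 0%) = 3.6315%.
Required equity contribution = 7.76% − 3.6315% = 4.1285%.
Re = 4.1285% / 0.4628 = 8.9208%.

8.92%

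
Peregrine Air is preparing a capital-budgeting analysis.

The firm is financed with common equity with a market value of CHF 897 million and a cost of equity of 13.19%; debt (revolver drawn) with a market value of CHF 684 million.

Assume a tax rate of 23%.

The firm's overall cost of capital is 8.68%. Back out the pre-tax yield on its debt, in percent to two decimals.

3.59%

Total capital V = 897 + 684 = 1581.
Equity weight = 897/1581 = 0.5674.
Revolver drawn weight = 684/1581 = 0.4326.
Equity contribution = 0.5674 × 13.19% = 7.4835%.
Remaining for debt = 8.68% − 7.4835% = 1.1965%.
Rd × (1 − 23%) × 0.4326 = 1.1965%  ⇒  Rd = 3.5916%.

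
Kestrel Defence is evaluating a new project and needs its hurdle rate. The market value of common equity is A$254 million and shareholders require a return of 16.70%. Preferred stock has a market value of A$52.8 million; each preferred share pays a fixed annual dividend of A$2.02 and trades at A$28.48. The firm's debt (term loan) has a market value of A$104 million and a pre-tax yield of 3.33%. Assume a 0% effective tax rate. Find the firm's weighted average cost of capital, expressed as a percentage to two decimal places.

Cost of preferred: Rp = 2.02 / 28.48 = 7.0927%.
Total capital V = 254 + 52.8 + 104 = 410.8.
Equity: weight = 254/410.8 = 0.6183; cost = 16.7%.
Preferred: weight = 52.8/410.8 = 0.1285; cost = 7.0927%.
Term loan: weight = 104/410.8 = 0.2532; after-tax cost = 3.33% × (1 − 0%) = 3.3300%.
WACC = 0.6183 × 16.7000% + 0.1285 × 7.0927% + 0.2532 × 3.3300% = 12.0804%.

12.08%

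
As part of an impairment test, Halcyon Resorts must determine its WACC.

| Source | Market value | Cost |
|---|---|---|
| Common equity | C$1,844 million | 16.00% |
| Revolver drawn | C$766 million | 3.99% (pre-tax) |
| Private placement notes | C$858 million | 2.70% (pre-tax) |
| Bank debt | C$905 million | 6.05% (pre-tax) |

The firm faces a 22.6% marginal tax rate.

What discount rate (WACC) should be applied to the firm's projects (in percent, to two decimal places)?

8.67%

Total capital V = 1844 + 766 + 858 + 905 = 4373.
Equity: weight = 1844/4373 = 0.4217; cost = 16%.
Revolver drawn: weight = 766/4373 = 0.1752; after-tax cost = 3.99% × (1 − 22.6%) = 3.0883%.
Private placement notes: weight = 858/4373 = 0.1962; after-tax cost = 2.7% × (1 − 22.6%) = 2.0898%.
Bank debt: weight = 905/4373 = 0.2070; after-tax cost = 6.05% × (1 − 22.6%) = 4.6827%.
WACC = 0.4217 × 16.0000% + 0.1752 × 3.0883% + 0.1962 × 2.0898% + 0.2070 × 4.6827% = 8.6669%.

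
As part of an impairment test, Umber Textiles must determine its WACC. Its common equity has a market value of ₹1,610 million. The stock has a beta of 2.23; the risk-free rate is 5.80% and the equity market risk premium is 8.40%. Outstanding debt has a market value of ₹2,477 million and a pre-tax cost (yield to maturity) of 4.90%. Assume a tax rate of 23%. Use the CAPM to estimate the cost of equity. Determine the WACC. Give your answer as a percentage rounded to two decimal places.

Cost of equity via CAPM: Re = 5.8% + 2.23 × 8.4% = 24.5320%.
Total capital V = 1610 + 2477 = 4087.
Equity: weight = 1610/4087 = 0.3939; cost = 24.532%.
Debt: weight = 2477/4087 = 0.6061; after-tax cost = 4.9% × (1 − 23%) = 3.7730%.
WACC = 0.3939 × 24.5320% + 0.6061 × 3.7730% = 11.9506%.

11.95%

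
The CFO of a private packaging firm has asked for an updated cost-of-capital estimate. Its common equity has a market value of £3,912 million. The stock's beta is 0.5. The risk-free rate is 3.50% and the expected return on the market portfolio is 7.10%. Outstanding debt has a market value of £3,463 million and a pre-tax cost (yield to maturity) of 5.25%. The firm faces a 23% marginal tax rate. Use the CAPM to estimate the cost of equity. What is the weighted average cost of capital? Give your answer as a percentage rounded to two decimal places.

4.71%

Market risk premium = 7.1% − 3.5% = 3.6%.
Cost of equity via CAPM: Re = 3.5% + 0.5 × 3.6% = 5.3000%.
Total capital V = 3912 + 3463 = 7375.
Equity: weight = 3912/7375 = 0.5304; cost = 5.3%.
Debt: weight = 3463/7375 = 0.4696; after-tax cost = 5.25% × (1 − 23%) = 4.0425%.
WACC = 0.5304 × 5.3000% + 0.4696 × 4.0425% = 4.7095%.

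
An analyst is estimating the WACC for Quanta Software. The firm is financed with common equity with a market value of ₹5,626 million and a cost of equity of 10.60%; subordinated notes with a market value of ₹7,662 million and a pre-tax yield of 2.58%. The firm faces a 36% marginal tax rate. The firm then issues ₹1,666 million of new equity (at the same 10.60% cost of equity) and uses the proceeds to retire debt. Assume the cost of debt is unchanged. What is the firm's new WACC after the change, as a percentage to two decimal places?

After the change:
Total capital V = 7292 + 5996 = 13288.
Equity: weight = 7292/13288 = 0.5488; cost = 10.6%.
Subordinated notes: weight = 5996/13288 = 0.4512; after-tax cost = 2.58% × (1 − 36%) = 1.6512%.
WACC = 0.5488 × 10.6000% + 0.4512 × 1.6512% = 6.5620%.

6.56%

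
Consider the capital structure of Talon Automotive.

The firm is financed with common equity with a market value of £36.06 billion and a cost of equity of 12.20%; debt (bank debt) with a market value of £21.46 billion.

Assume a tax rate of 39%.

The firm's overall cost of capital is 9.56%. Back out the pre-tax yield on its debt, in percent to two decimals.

Total capital V = 36.06 + 21.46 = 57.52.
Equity weight = 36.06/57.52 = 0.6269.
Bank debt weight = 21.46/57.52 = 0.3731.
Equity contribution = 0.6269 × 12.2% = 7.6483%.
Remaining for debt = 9.56% − 7.6483% = 1.9117%.
Rd × (1 − 39%) × 0.3731 = 1.9117%  ⇒  Rd = 8.3999%.

8.40%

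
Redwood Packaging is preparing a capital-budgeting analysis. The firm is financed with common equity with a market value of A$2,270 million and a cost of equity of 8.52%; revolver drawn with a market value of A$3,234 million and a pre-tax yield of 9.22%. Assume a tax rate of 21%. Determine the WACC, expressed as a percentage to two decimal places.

7.79%

Total capital V = 2270 + 3234 = 5504.
Equity: weight = 2270/5504 = 0.4124; cost = 8.52%.
Revolver drawn: weight = 3234/5504 = 0.5876; after-tax cost = 9.22% × (1 − 21%) = 7.2838%.
WACC = 0.4124 × 8.5200% + 0.5876 × 7.2838% = 7.7936%.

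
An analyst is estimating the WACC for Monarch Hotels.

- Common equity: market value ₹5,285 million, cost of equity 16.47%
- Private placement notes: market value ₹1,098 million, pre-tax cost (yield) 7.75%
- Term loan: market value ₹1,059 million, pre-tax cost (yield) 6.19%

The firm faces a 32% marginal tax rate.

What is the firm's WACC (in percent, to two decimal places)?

Total capital V = 5285 + 1098 + 1059 = 7442.
Equity: weight = 5285/7442 = 0.7102; cost = 16.47%.
Private placement notes: weight = 1098/7442 = 0.1475; after-tax cost = 7.75% × (1 − 32%) = 5.2700%.
Term loan: weight = 1059/7442 = 0.1423; after-tax cost = 6.19% × (1 − 32%) = 4.2092%.
WACC = 0.7102 × 16.4700% + 0.1475 × 5.2700% + 0.1423 × 4.2092% = 13.0728%.

13.07%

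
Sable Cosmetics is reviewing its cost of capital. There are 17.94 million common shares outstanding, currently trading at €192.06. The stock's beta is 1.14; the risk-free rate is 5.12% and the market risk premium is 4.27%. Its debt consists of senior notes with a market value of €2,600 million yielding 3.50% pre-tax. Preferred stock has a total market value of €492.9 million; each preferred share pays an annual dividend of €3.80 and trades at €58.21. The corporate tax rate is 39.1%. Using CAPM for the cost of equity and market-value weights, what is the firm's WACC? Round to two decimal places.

6.60%

Cost of equity via CAPM: Re = 5.12% + 1.14 × 4.27% = 9.9878%.
Cost of preferred: Rp = 3.8 / 58.21 = 6.5281%.
Market value of equity E = 192.06 × 17.94m = 3445.5564m.
Total capital V = 3445.5564 + 492.9 + 2600 = 6538.4564.
Equity: weight = 3445.5564/6538.4564 = 0.5270; cost = 9.9878%.
Preferred: weight = 492.9/6538.4564 = 0.0754; cost = 6.5281%.
Senior notes: weight = 2600/6538.4564 = 0.3976; after-tax cost = 3.5% × (1 − 39.1%) = 2.1315%.
WACC = 0.5270 × 9.9878% + 0.0754 × 6.5281% + 0.3976 × 2.1315% = 6.6030%.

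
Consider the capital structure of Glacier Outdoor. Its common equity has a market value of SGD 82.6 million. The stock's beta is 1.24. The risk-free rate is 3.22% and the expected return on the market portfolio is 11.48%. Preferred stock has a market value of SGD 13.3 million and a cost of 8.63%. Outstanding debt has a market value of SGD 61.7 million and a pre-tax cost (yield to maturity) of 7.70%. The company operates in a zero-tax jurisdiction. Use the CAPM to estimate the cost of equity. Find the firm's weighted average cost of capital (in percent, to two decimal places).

10.80%

Market risk premium = 11.48% − 3.22% = 8.26%.
Cost of equity via CAPM: Re = 3.22% + 1.24 × 8.26% = 13.4624%.
Total capital V = 82.6 + 13.3 + 61.7 = 157.6.
Equity: weight = 82.6/157.6 = 0.5241; cost = 13.4624%.
Preferred: weight = 13.3/157.6 = 0.0844; cost = 8.63%.
Debt: weight = 61.7/157.6 = 0.3915; after-tax cost = 7.7% × (1 − 0%) = 7.7000%.
WACC = 0.5241 × 13.4624% + 0.0844 × 8.6300% + 0.3915 × 7.7000% = 10.7986%.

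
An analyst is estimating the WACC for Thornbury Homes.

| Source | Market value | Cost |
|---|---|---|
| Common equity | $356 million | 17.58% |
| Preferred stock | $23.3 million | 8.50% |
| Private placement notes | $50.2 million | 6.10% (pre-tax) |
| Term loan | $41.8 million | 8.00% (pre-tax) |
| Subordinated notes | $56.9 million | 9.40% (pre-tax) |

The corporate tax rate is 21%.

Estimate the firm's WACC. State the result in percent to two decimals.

13.98%

Total capital V = 356 + 23.3 + 50.2 + 41.8 + 56.9 = 528.2.
Equity: weight = 356/528.2 = 0.6740; cost = 17.58%.
Preferred: weight = 23.3/528.2 = 0.0441; cost = 8.5%.
Private placement notes: weight = 50.2/528.2 = 0.0950; after-tax cost = 6.1% × (1 − 21%) = 4.8190%.
Term loan: weight = 41.8/528.2 = 0.0791; after-tax cost = 8% × (1 − 21%) = 6.3200%.
Subordinated notes: weight = 56.9/528.2 = 0.1077; after-tax cost = 9.4% × (1 − 21%) = 7.4260%.
WACC = 0.6740 × 17.5800% + 0.0441 × 8.5000% + 0.0950 × 4.8190% + 0.0791 × 6.3200% + 0.1077 × 7.4260% = 13.9817%.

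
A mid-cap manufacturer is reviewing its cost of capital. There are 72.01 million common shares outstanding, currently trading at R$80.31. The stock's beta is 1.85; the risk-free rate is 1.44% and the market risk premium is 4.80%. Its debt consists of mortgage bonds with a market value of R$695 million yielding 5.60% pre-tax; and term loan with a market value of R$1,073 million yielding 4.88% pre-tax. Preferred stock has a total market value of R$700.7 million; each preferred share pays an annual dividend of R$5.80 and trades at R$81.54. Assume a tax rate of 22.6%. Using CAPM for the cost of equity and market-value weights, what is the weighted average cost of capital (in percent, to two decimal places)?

Cost of equity via CAPM: Re = 1.44% + 1.85 × 4.8% = 10.3200%.
Cost of preferred: Rp = 5.8 / 81.54 = 7.1131%.
Market value of equity E = 80.31 × 72.01m = 5783.1231m.
Total capital V = 5783.1231 + 700.7 + 695 + 1073 = 8251.8231.
Equity: weight = 5783.1231/8251.8231 = 0.7008; cost = 10.32%.
Preferred: weight = 700.7/8251.8231 = 0.0849; cost = 7.1131%.
Mortgage bonds: weight = 695/8251.8231 = 0.0842; after-tax cost = 5.6% × (1 − 22.6%) = 4.3344%.
Term loan: weight = 1073/8251.8231 = 0.1300; after-tax cost = 4.88% × (1 − 22.6%) = 3.7771%.
WACC = 0.7008 × 10.3200% + 0.0849 × 7.1131% + 0.0842 × 4.3344% + 0.1300 × 3.7771% = 8.6928%.

8.69%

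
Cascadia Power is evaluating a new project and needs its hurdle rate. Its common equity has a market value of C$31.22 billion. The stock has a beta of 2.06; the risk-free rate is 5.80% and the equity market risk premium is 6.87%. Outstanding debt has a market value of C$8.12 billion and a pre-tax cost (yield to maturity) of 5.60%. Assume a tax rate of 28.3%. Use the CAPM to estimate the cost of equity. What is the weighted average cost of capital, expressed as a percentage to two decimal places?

16.66%

Cost of equity via CAPM: Re = 5.8% + 2.06 × 6.87% = 19.9522%.
Total capital V = 31.22 + 8.12 = 39.34.
Equity: weight = 31.22/39.34 = 0.7936; cost = 19.9522%.
Debt: weight = 8.12/39.34 = 0.2064; after-tax cost = 5.6% × (1 − 28.3%) = 4.0152%.
WACC = 0.7936 × 19.9522% + 0.2064 × 4.0152% = 16.6627%.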